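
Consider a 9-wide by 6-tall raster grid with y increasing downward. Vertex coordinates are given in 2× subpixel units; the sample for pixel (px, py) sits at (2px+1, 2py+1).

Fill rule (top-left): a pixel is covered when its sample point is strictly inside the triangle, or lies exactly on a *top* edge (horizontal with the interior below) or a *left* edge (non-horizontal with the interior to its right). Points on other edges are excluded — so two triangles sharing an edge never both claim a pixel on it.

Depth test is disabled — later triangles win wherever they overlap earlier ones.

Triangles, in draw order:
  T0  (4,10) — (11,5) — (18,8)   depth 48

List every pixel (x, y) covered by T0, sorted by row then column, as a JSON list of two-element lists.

T0:
  2·area = 56
  edge (4, 10)→(11, 5): d=(7,-5) top-left  bias=+0
  edge (11, 5)→(18, 8): d=(7,3) right/bottom  bias=-1
  edge (18, 8)→(4, 10): d=(-14,2) right/bottom  bias=-1
    (5,2)@(11, 5): e=[0,0,56] → .  [on edge]
    (4,3)@(9, 7): e=[4,20,32] → X
    (5,3)@(11, 7): e=[14,14,28] → X
    (6,3)@(13, 7): e=[24,8,24] → X
    (7,3)@(15, 7): e=[34,2,20] → X
    (8,3)@(17, 7): e=[44,-4,16] → .
    (3,4)@(7, 9): e=[8,40,8] → X
    (5,4)@(11, 9): e=[28,28,0] → .  [on edge]
    (6,4)@(13, 9): e=[38,22,-4] → .
    (7,4)@(15, 9): e=[48,16,-8] → .
    (3,5)@(7, 11): e=[22,54,-20] → .
    (4,5)@(9, 11): e=[32,48,-24] → .
  covered (6 px):
    . . . . . . . . .
    . . . . . . . . .
    . . . . . . . . .
    . . . . X X X X .
    . . . X X . . . .
    . . . . . . . . .

Final: [[4,3],[5,3],[6,3],[7,3],[3,4],[4,4]]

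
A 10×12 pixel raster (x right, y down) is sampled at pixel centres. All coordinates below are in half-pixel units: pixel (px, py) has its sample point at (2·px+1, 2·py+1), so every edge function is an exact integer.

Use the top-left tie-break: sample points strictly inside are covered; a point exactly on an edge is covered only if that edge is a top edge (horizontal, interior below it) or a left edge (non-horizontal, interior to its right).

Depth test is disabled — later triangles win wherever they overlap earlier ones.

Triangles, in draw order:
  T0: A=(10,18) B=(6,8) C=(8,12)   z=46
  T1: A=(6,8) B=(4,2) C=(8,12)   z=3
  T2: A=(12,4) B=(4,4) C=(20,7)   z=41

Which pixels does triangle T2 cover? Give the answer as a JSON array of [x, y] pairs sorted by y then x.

T0:
  2·area = 4
  edge (10, 18)→(6, 8): d=(-4,-10) top-left  bias=+0
  edge (6, 8)→(8, 12): d=(2,4) right/bottom  bias=-1
  edge (8, 12)→(10, 18): d=(2,6) right/bottom  bias=-1
    (2,1)@(5, 3): e=[10,-6,0] → .  [on edge]
    (3,4)@(7, 9): e=[6,-2,0] → .  [on edge]
    (4,7)@(9, 15): e=[2,2,0] → .  [on edge]
    (5,10)@(11, 21): e=[-2,6,0] → .  [on edge]
  covered (0 px):
    . . . . . . . . . .
    . . . . . . . . . .
    . . . . . . . . . .
    . . . . . . . . . .
    . . . . . . . . . .
    . . . . . . . . . .
    . . . . . . . . . .
    . . . . . . . . . .
    . . . . . . . . . .
    . . . . . . . . . .
    . . . . . . . . . .
    . . . . . . . . . .
T1:
  2·area = 4
  edge (6, 8)→(4, 2): d=(-2,-6) top-left  bias=+0
  edge (4, 2)→(8, 12): d=(4,10) right/bottom  bias=-1
  edge (8, 12)→(6, 8): d=(-2,-4) top-left  bias=+0
    (2,2)@(5, 5): e=[0,2,2] → X  [on edge]
    (3,2)@(7, 5): e=[12,-18,10] → .
    (2,3)@(5, 7): e=[-4,10,-2] → .
    (3,5)@(7, 11): e=[0,6,-2] → .  [on edge]
    (4,8)@(9, 17): e=[0,10,-6] → .  [on edge]
    (5,11)@(11, 23): e=[0,14,-10] → .  [on edge]
  covered (1 px):
    . . . . . . . . . .
    . . . . . . . . . .
    . . X . . . . . . .
    . . . . . . . . . .
    . . . . . . . . . .
    . . . . . . . . . .
    . . . . . . . . . .
    . . . . . . . . . .
    . . . . . . . . . .
    . . . . . . . . . .
    . . . . . . . . . .
    . . . . . . . . . .
T2:
  2·area = 24  (B↔C swapped to make it positive)
  edge (12, 4)→(20, 7): d=(8,3) right/bottom  bias=-1
  edge (20, 7)→(4, 4): d=(-16,-3) top-left  bias=+0
  edge (4, 4)→(12, 4): d=(8,0) top-left  bias=+0
    (5,2)@(11, 5): e=[11,5,8] → X
    (6,2)@(13, 5): e=[5,11,8] → X
    (7,2)@(15, 5): e=[-1,17,8] → .
    (5,3)@(11, 7): e=[27,-27,24] → .
    (6,3)@(13, 7): e=[21,-21,24] → .
  covered (2 px):
    . . . . . . . . . .
    . . . . . . . . . .
    . . . . . X X . . .
    . . . . . . . . . .
    . . . . . . . . . .
    . . . . . . . . . .
    . . . . . . . . . .
    . . . . . . . . . .
    . . . . . . . . . .
    . . . . . . . . . .
    . . . . . . . . . .
    . . . . . . . . . .

Result: [[5,2],[6,2]]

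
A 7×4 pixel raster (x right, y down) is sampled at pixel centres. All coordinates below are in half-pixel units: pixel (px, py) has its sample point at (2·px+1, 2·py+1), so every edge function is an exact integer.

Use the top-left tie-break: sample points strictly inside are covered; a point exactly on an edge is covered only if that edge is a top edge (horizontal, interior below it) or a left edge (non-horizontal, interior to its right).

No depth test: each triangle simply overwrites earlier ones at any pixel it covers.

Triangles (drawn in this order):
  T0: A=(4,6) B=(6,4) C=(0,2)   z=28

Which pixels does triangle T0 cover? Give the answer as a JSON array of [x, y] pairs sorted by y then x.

T0:
  2·area = 16  (B↔C swapped to make it positive)
  edge (4, 6)→(0, 2): d=(-4,-4) top-left  bias=+0
  edge (0, 2)→(6, 4): d=(6,2) right/bottom  bias=-1
  edge (6, 4)→(4, 6): d=(-2,2) right/bottom  bias=-1
    (4,0)@(9, 1): e=[40,-24,0] → ·  [on edge]
    (0,1)@(1, 3): e=[0,4,12] → #  [on edge]
    (1,1)@(3, 3): e=[8,0,8] → ·  [on edge]
    (3,1)@(7, 3): e=[24,-8,0] → ·  [on edge]
    (0,2)@(1, 5): e=[-8,16,8] → ·
    (1,2)@(3, 5): e=[0,12,4] → #  [on edge]
    (2,2)@(5, 5): e=[8,8,0] → ·  [on edge]
    (4,2)@(9, 5): e=[24,0,-8] → ·  [on edge]
    (1,3)@(3, 7): e=[-8,24,0] → ·  [on edge]
    (2,3)@(5, 7): e=[0,20,-4] → ·  [on edge]
  covered (2 px):
    · · · · · · ·
    # · · · · · ·
    · # · · · · ·
    · · · · · · ·

Final: [[0,1],[1,2]]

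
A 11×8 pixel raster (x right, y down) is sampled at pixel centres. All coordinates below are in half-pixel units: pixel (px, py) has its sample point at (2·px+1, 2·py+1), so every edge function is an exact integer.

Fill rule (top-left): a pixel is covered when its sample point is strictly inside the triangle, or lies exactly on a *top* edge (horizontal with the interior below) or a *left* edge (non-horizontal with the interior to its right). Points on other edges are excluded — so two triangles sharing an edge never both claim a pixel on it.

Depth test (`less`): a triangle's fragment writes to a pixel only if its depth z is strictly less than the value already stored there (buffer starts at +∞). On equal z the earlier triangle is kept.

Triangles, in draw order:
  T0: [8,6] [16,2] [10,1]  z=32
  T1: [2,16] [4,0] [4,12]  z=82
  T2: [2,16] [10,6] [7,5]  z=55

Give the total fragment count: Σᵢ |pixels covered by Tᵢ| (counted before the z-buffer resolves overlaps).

T0:
  2·area = 32  (B↔C swapped to make it positive)
  edge (8, 6)→(10, 1): d=(2,-5) top-left  bias=+0
  edge (10, 1)→(16, 2): d=(6,1) right/bottom  bias=-1
  edge (16, 2)→(8, 6): d=(-8,4) right/bottom  bias=-1
    (5,1)@(11, 3): e=[9,11,12] → X
    (6,1)@(13, 3): e=[19,9,4] → X
    (7,1)@(15, 3): e=[29,7,-4] → .
    (4,2)@(9, 5): e=[3,25,4] → X
    (5,2)@(11, 5): e=[13,23,-4] → .
    (6,2)@(13, 5): e=[23,21,-12] → .
    (4,3)@(9, 7): e=[7,37,-12] → .
  covered (3 px):
    . . . . . . . . . . .
    . . . . . X X . . . .
    . . . . X . . . . . .
    . . . . . . . . . . .
    . . . . . . . . . . .
    . . . . . . . . . . .
    . . . . . . . . . . .
    . . . . . . . . . . .
T1:
  2·area = 24
  edge (2, 16)→(4, 0): d=(2,-16) top-left  bias=+0
  edge (4, 0)→(4, 12): d=(0,12) right/bottom  bias=-1
  edge (4, 12)→(2, 16): d=(-2,4) right/bottom  bias=-1
    (1,4)@(3, 9): e=[2,12,10] → X
    (2,4)@(5, 9): e=[34,-12,2] → .
    (1,5)@(3, 11): e=[6,12,6] → X
    (2,5)@(5, 11): e=[38,-12,-2] → .
    (1,6)@(3, 13): e=[10,12,2] → X
    (2,6)@(5, 13): e=[42,-12,-6] → .
    (1,7)@(3, 15): e=[14,12,-2] → .
  covered (3 px):
    . . . . . . . . . . .
    . . . . . . . . . . .
    . . . . . . . . . . .
    . . . . . . . . . . .
    . X . . . . . . . . .
    . X . . . . . . . . .
    . X . . . . . . . . .
    . . . . . . . . . . .
T2:
  2·area = 38  (B↔C swapped to make it positive)
  edge (2, 16)→(7, 5): d=(5,-11) top-left  bias=+0
  edge (7, 5)→(10, 6): d=(3,1) right/bottom  bias=-1
  edge (10, 6)→(2, 16): d=(-8,10) right/bottom  bias=-1
    (0,1)@(1, 3): e=[-76,0,114] → .  [on edge]
    (3,2)@(7, 5): e=[0,0,38] → .  [on edge]
    (3,3)@(7, 7): e=[10,6,22] → X
    (4,3)@(9, 7): e=[32,4,2] → X
    (5,3)@(11, 7): e=[54,2,-18] → .
    (6,3)@(13, 7): e=[76,0,-38] → .  [on edge]
    (3,4)@(7, 9): e=[20,12,6] → X
    (4,4)@(9, 9): e=[42,10,-14] → .
    (9,4)@(19, 9): e=[152,0,-114] → .  [on edge]
    (2,5)@(5, 11): e=[8,20,10] → X
    (3,5)@(7, 11): e=[30,18,-10] → .
    (2,6)@(5, 13): e=[18,26,-6] → .
  covered (4 px):
    . . . . . . . . . . .
    . . . . . . . . . . .
    . . . . . . . . . . .
    . . . X X . . . . . .
    . . . X . . . . . . .
    . . X . . . . . . . .
    . . . . . . . . . . .
    . . . . . . . . . . .

Final: 10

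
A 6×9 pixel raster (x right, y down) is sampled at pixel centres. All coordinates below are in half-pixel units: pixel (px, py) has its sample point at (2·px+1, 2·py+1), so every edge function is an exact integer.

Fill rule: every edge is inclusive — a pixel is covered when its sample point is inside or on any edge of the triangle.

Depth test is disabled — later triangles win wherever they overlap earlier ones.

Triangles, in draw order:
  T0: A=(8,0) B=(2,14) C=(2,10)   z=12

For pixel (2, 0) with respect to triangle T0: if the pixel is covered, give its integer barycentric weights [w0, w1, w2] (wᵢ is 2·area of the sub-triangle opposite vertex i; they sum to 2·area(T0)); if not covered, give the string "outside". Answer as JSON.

T0:
  2·area = 24
  edge (8, 0)→(2, 14): d=(-6,14) inclusive
  edge (2, 14)→(2, 10): d=(0,-4) inclusive
  edge (2, 10)→(8, 0): d=(6,-10) inclusive
    (2,2)@(5, 5): e=[12,12,0] → #  [on edge]
    (3,2)@(7, 5): e=[-16,20,20] → ·
    (2,3)@(5, 7): e=[0,12,12] → #  [on edge]
    (3,3)@(7, 7): e=[-28,20,32] → ·
    (1,4)@(3, 9): e=[16,4,4] → #
    (2,4)@(5, 9): e=[-12,12,24] → ·
    (1,5)@(3, 11): e=[4,4,16] → #
    (2,5)@(5, 11): e=[-24,12,36] → ·
    (1,6)@(3, 13): e=[-8,4,28] → ·
  covered (4 px):
    · · · · · ·
    · · · · · ·
    · · # · · ·
    · · # · · ·
    · # · · · ·
    · # · · · ·
    · · · · · ·
    · · · · · ·
    · · · · · ·

Final: "outside"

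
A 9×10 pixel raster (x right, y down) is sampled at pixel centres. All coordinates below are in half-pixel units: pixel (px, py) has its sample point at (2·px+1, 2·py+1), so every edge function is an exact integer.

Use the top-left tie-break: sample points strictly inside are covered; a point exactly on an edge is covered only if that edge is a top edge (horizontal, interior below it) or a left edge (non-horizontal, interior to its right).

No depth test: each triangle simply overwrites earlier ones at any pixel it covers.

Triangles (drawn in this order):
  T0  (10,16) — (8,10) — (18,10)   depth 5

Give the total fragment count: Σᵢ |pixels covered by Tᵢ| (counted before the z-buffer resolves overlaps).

T0:
  2·area = 60
  edge (10, 16)→(8, 10): d=(-2,-6) top-left  bias=+0
  edge (8, 10)→(18, 10): d=(10,0) top-left  bias=+0
  edge (18, 10)→(10, 16): d=(-8,6) right/bottom  bias=-1
    (2,0)@(5, 1): e=[0,-90,150] → .  [on edge]
    (3,3)@(7, 7): e=[0,-30,90] → .  [on edge]
    (4,5)@(9, 11): e=[4,10,46] → X
    (5,5)@(11, 11): e=[16,10,34] → X
    (6,5)@(13, 11): e=[28,10,22] → X
    (7,5)@(15, 11): e=[40,10,10] → X
    (8,5)@(17, 11): e=[52,10,-2] → .
    (4,6)@(9, 13): e=[0,30,30] → X  [on edge]
    (7,6)@(15, 13): e=[36,30,-6] → .
    (4,7)@(9, 15): e=[-4,50,14] → .
    (5,7)@(11, 15): e=[8,50,2] → X
    (6,7)@(13, 15): e=[20,50,-10] → .
    (5,9)@(11, 19): e=[0,90,-30] → .  [on edge]
  covered (8 px):
    . . . . . . . . .
    . . . . . . . . .
    . . . . . . . . .
    . . . . . . . . .
    . . . . . . . . .
    . . . . X X X X .
    . . . . X X X . .
    . . . . . X . . .
    . . . . . . . . .
    . . . . . . . . .

Result: 8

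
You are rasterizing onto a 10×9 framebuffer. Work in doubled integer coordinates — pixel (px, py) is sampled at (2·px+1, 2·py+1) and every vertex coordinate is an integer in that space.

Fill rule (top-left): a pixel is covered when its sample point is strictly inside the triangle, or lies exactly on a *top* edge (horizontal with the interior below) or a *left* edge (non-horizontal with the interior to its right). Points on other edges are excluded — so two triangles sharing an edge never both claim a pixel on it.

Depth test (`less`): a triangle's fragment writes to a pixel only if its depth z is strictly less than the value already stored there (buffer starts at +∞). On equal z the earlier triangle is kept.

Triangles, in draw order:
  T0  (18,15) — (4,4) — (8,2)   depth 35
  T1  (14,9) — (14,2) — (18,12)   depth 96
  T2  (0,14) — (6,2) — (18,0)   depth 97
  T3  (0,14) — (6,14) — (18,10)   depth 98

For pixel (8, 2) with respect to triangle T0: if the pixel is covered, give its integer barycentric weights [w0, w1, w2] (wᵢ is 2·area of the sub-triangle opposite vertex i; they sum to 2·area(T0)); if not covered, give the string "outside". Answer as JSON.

T0:
  2·area = 72
  edge (18, 15)→(4, 4): d=(-14,-11) top-left  bias=+0
  edge (4, 4)→(8, 2): d=(4,-2) top-left  bias=+0
  edge (8, 2)→(18, 15): d=(10,13) right/bottom  bias=-1
    (3,1)@(7, 3): e=[47,2,23] → #
    (4,1)@(9, 3): e=[69,6,-3] → ·
    (3,2)@(7, 5): e=[19,10,43] → #
    (4,2)@(9, 5): e=[41,14,17] → #
    (5,2)@(11, 5): e=[63,18,-9] → ·
    (3,3)@(7, 7): e=[-9,18,63] → ·
    (4,3)@(9, 7): e=[13,22,37] → #
    (5,3)@(11, 7): e=[35,26,11] → #
    (6,3)@(13, 7): e=[57,30,-15] → ·
    (4,4)@(9, 9): e=[-15,30,57] → ·
    (5,4)@(11, 9): e=[7,34,31] → #
    (6,4)@(13, 9): e=[29,38,5] → #
  covered (8 px):
    · · · · · · · · · ·
    · · · # · · · · · ·
    · · · # # · · · · ·
    · · · · # # · · · ·
    · · · · · # # · · ·
    · · · · · · # · · ·
    · · · · · · · · · ·
    · · · · · · · · · ·
    · · · · · · · · · ·
T1:
  2·area = 28
  edge (14, 9)→(14, 2): d=(0,-7) top-left  bias=+0
  edge (14, 2)→(18, 12): d=(4,10) right/bottom  bias=-1
  edge (18, 12)→(14, 9): d=(-4,-3) top-left  bias=+0
    (7,2)@(15, 5): e=[7,2,19] → #
    (8,2)@(17, 5): e=[21,-18,25] → ·
    (7,3)@(15, 7): e=[7,10,11] → #
    (8,3)@(17, 7): e=[21,-10,17] → ·
    (7,4)@(15, 9): e=[7,18,3] → #
    (8,4)@(17, 9): e=[21,-2,9] → ·
    (7,5)@(15, 11): e=[7,26,-5] → ·
    (8,5)@(17, 11): e=[21,6,1] → #
    (9,5)@(19, 11): e=[35,-14,7] → ·
    (8,6)@(17, 13): e=[21,14,-7] → ·
  covered (4 px):
    · · · · · · · · · ·
    · · · · · · · · · ·
    · · · · · · · # · ·
    · · · · · · · # · ·
    · · · · · · · # · ·
    · · · · · · · · # ·
    · · · · · · · · · ·
    · · · · · · · · · ·
    · · · · · · · · · ·
T2:
  2·area = 132
  edge (0, 14)→(6, 2): d=(6,-12) top-left  bias=+0
  edge (6, 2)→(18, 0): d=(12,-2) top-left  bias=+0
  edge (18, 0)→(0, 14): d=(-18,14) right/bottom  bias=-1
    (6,0)@(13, 1): e=[78,2,52] → #
    (7,0)@(15, 1): e=[102,6,24] → #
    (8,0)@(17, 1): e=[126,10,-4] → ·
    (3,1)@(7, 3): e=[18,14,100] → #
    (4,1)@(9, 3): e=[42,18,72] → #
    (5,1)@(11, 3): e=[66,22,44] → #
    (7,1)@(15, 3): e=[114,30,-12] → ·
    (2,2)@(5, 5): e=[6,34,92] → #
    (6,2)@(13, 5): e=[102,50,-20] → ·
    (2,3)@(5, 7): e=[18,58,56] → #
    (4,3)@(9, 7): e=[66,66,0] → ·  [on edge]
    (5,3)@(11, 7): e=[90,70,-28] → ·
  covered (16 px):
    · · · · · · # # · ·
    · · · # # # # · · ·
    · · # # # # · · · ·
    · · # # · · · · · ·
    · # # · · · · · · ·
    · # · · · · · · · ·
    # · · · · · · · · ·
    · · · · · · · · · ·
    · · · · · · · · · ·
T3:
  2·area = 24  (B↔C swapped to make it positive)
  edge (0, 14)→(18, 10): d=(18,-4) top-left  bias=+0
  edge (18, 10)→(6, 14): d=(-12,4) right/bottom  bias=-1
  edge (6, 14)→(0, 14): d=(-6,0) right/bottom  bias=-1
    (7,5)@(15, 11): e=[6,0,18] → ·  [on edge]
    (2,6)@(5, 13): e=[2,16,6] → #
    (3,6)@(7, 13): e=[10,8,6] → #
    (4,6)@(9, 13): e=[18,0,6] → ·  [on edge]
    (1,7)@(3, 15): e=[30,0,-6] → ·  [on edge]
    (2,7)@(5, 15): e=[38,-8,-6] → ·
    (3,7)@(7, 15): e=[46,-16,-6] → ·
  covered (2 px):
    · · · · · · · · · ·
    · · · · · · · · · ·
    · · · · · · · · · ·
    · · · · · · · · · ·
    · · · · · · · · · ·
    · · · · · · · · · ·
    · · # # · · · · · ·
    · · · · · · · · · ·
    · · · · · · · · · ·

Final: "outside"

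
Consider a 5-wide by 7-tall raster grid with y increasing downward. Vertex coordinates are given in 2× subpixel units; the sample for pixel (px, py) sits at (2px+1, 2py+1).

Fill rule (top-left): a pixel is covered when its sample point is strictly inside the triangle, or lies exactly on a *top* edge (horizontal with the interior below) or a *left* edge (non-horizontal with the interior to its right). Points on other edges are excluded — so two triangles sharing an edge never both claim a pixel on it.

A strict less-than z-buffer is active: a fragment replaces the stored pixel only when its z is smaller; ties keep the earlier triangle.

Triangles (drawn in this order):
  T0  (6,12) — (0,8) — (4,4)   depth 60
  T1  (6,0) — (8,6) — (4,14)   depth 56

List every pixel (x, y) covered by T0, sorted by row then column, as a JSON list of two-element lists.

T0:
  2·area = 40
  edge (6, 12)→(0, 8): d=(-6,-4) top-left  bias=+0
  edge (0, 8)→(4, 4): d=(4,-4) top-left  bias=+0
  edge (4, 4)→(6, 12): d=(2,8) right/bottom  bias=-1
    (3,0)@(7, 1): e=[70,0,-30] → ·  [on edge]
    (2,1)@(5, 3): e=[50,0,-10] → ·  [on edge]
    (1,2)@(3, 5): e=[30,0,10] → #  [on edge]
    (2,2)@(5, 5): e=[38,8,-6] → ·
    (0,3)@(1, 7): e=[10,0,30] → #  [on edge]
    (2,3)@(5, 7): e=[26,16,-2] → ·
    (0,4)@(1, 9): e=[-2,8,34] → ·
    (1,4)@(3, 9): e=[6,16,18] → #
    (2,4)@(5, 9): e=[14,24,2] → #
    (3,4)@(7, 9): e=[22,32,-14] → ·
    (1,5)@(3, 11): e=[-6,24,22] → ·
    (2,5)@(5, 11): e=[2,32,6] → #
  covered (6 px):
    · · · · ·
    · · · · ·
    · # · · ·
    # # · · ·
    · # # · ·
    · · # · ·
    · · · · ·
T1:
  2·area = 40
  edge (6, 0)→(8, 6): d=(2,6) right/bottom  bias=-1
  edge (8, 6)→(4, 14): d=(-4,8) right/bottom  bias=-1
  edge (4, 14)→(6, 0): d=(2,-14) top-left  bias=+0
    (3,1)@(7, 3): e=[0,20,20] → ·  [on edge]
    (3,2)@(7, 5): e=[4,12,24] → #
    (4,2)@(9, 5): e=[-8,-4,52] → ·
    (2,3)@(5, 7): e=[20,20,0] → #  [on edge]
    (4,3)@(9, 7): e=[-4,-12,56] → ·
    (2,4)@(5, 9): e=[24,12,4] → #
    (3,4)@(7, 9): e=[12,-4,32] → ·
    (4,4)@(9, 9): e=[0,-20,60] → ·  [on edge]
    (2,5)@(5, 11): e=[28,4,8] → #
    (3,5)@(7, 11): e=[16,-12,36] → ·
    (2,6)@(5, 13): e=[32,-4,12] → ·
  covered (5 px):
    · · · · ·
    · · · · ·
    · · · # ·
    · · # # ·
    · · # · ·
    · · # · ·
    · · · · ·

Result: [[1,2],[0,3],[1,3],[1,4],[2,4],[2,5]]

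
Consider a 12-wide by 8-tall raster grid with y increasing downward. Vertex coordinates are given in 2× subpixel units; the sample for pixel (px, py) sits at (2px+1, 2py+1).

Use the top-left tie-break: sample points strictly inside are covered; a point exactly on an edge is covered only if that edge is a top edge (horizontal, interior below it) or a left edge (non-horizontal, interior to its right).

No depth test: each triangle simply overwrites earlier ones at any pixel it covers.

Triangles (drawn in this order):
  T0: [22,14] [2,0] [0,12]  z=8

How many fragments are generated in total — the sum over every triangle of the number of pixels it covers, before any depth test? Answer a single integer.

T0:
  2·area = 268  (B↔C swapped to make it positive)
  edge (22, 14)→(0, 12): d=(-22,-2) top-left  bias=+0
  edge (0, 12)→(2, 0): d=(2,-12) top-left  bias=+0
  edge (2, 0)→(22, 14): d=(20,14) right/bottom  bias=-1
    (1,0)@(3, 1): e=[248,14,6] → X
    (2,0)@(5, 1): e=[252,38,-22] → .
    (1,1)@(3, 3): e=[204,18,46] → X
    (2,1)@(5, 3): e=[208,42,18] → X
    (3,1)@(7, 3): e=[212,66,-10] → .
    (1,2)@(3, 5): e=[160,22,86] → X
    (3,2)@(7, 5): e=[168,70,30] → X
    (4,2)@(9, 5): e=[172,94,2] → X
    (5,2)@(11, 5): e=[176,118,-26] → .
    (0,3)@(1, 7): e=[112,2,154] → X
    (5,3)@(11, 7): e=[132,122,14] → X
    (6,3)@(13, 7): e=[136,146,-14] → .
    (5,6)@(11, 13): e=[0,134,134] → X  [on edge]
  covered (34 px):
    . X . . . . . . . . . .
    . X X . . . . . . . . .
    . X X X X . . . . . . .
    X X X X X X . . . . . .
    X X X X X X X . . . . .
    X X X X X X X X X . . .
    . . . . . X X X X X . .
    . . . . . . . . . . . .

Answer: 34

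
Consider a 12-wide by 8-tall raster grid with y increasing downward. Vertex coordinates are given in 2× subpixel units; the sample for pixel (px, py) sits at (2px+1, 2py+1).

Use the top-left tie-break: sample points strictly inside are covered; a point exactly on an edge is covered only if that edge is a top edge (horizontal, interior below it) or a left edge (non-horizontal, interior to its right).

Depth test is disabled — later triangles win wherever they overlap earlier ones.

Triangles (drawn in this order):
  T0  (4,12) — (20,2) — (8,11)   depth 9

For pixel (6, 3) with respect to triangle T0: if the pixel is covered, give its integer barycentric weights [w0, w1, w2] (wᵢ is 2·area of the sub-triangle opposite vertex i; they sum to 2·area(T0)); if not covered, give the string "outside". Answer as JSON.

T0:
  2·area = 24
  edge (4, 12)→(20, 2): d=(16,-10) top-left  bias=+0
  edge (20, 2)→(8, 11): d=(-12,9) right/bottom  bias=-1
  edge (8, 11)→(4, 12): d=(-4,1) right/bottom  bias=-1
    (6,3)@(13, 7): e=[10,3,11] → █
    (7,3)@(15, 7): e=[30,-15,9] → ·
    (4,4)@(9, 9): e=[2,15,7] → █
    (5,4)@(11, 9): e=[22,-3,5] → ·
    (6,4)@(13, 9): e=[42,-21,3] → ·
    (3,5)@(7, 11): e=[14,9,1] → █
    (4,5)@(9, 11): e=[34,-9,-1] → ·
    (3,6)@(7, 13): e=[46,-15,-7] → ·
  covered (3 px):
    · · · · · · · · · · · ·
    · · · · · · · · · · · ·
    · · · · · · · · · · · ·
    · · · · · · █ · · · · ·
    · · · · █ · · · · · · ·
    · · · █ · · · · · · · ·
    · · · · · · · · · · · ·
    · · · · · · · · · · · ·

Final: [3,11,10]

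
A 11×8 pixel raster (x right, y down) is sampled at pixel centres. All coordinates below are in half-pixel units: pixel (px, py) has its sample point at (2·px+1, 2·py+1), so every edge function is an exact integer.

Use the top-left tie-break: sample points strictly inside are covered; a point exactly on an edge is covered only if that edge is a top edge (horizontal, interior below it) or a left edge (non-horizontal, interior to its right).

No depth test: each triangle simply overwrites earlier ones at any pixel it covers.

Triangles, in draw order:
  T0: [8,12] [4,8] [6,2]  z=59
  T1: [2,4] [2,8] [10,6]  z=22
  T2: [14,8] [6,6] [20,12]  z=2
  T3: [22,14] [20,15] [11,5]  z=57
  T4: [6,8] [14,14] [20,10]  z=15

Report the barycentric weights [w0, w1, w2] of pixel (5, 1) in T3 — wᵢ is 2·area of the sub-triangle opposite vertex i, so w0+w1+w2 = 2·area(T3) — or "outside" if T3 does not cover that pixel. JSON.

T0:
  2·area = 32
  edge (8, 12)→(4, 8): d=(-4,-4) top-left  bias=+0
  edge (4, 8)→(6, 2): d=(2,-6) top-left  bias=+0
  edge (6, 2)→(8, 12): d=(2,10) right/bottom  bias=-1
    (0,2)@(1, 5): e=[0,-24,56] → ·  [on edge]
    (2,2)@(5, 5): e=[16,0,16] → #  [on edge]
    (3,2)@(7, 5): e=[24,12,-4] → ·
    (1,3)@(3, 7): e=[0,-8,40] → ·  [on edge]
    (2,3)@(5, 7): e=[8,4,20] → #
    (3,3)@(7, 7): e=[16,16,0] → ·  [on edge]
    (2,4)@(5, 9): e=[0,8,24] → #  [on edge]
    (3,4)@(7, 9): e=[8,20,4] → #
    (4,4)@(9, 9): e=[16,32,-16] → ·
    (1,5)@(3, 11): e=[-16,0,48] → ·  [on edge]
    (2,5)@(5, 11): e=[-8,12,28] → ·
    (3,5)@(7, 11): e=[0,24,8] → #  [on edge]
    (4,6)@(9, 13): e=[0,40,-8] → ·  [on edge]
    (5,7)@(11, 15): e=[0,56,-24] → ·  [on edge]
  covered (5 px):
    · · · · · · · · · · ·
    · · · · · · · · · · ·
    · · # · · · · · · · ·
    · · # · · · · · · · ·
    · · # # · · · · · · ·
    · · · # · · · · · · ·
    · · · · · · · · · · ·
    · · · · · · · · · · ·
T1:
  2·area = 32  (B↔C swapped to make it positive)
  edge (2, 4)→(10, 6): d=(8,2) right/bottom  bias=-1
  edge (10, 6)→(2, 8): d=(-8,2) right/bottom  bias=-1
  edge (2, 8)→(2, 4): d=(0,-4) top-left  bias=+0
    (1,2)@(3, 5): e=[6,22,4] → #
    (2,2)@(5, 5): e=[2,18,12] → #
    (3,2)@(7, 5): e=[-2,14,20] → ·
    (1,3)@(3, 7): e=[22,6,4] → #
    (3,3)@(7, 7): e=[14,-2,20] → ·
    (1,4)@(3, 9): e=[38,-10,4] → ·
    (2,4)@(5, 9): e=[34,-14,12] → ·
  covered (4 px):
    · · · · · · · · · · ·
    · · · · · · · · · · ·
    · # # · · · · · · · ·
    · # # · · · · · · · ·
    · · · · · · · · · · ·
    · · · · · · · · · · ·
    · · · · · · · · · · ·
    · · · · · · · · · · ·
T2:
  2·area = 20  (B↔C swapped to make it positive)
  edge (14, 8)→(20, 12): d=(6,4) right/bottom  bias=-1
  edge (20, 12)→(6, 6): d=(-14,-6) top-left  bias=+0
  edge (6, 6)→(14, 8): d=(8,2) right/bottom  bias=-1
    (4,3)@(9, 7): e=[14,4,2] → #
    (5,3)@(11, 7): e=[6,16,-2] → ·
    (4,4)@(9, 9): e=[26,-24,18] → ·
    (6,4)@(13, 9): e=[10,0,10] → #  [on edge]
    (7,4)@(15, 9): e=[2,12,6] → #
    (8,4)@(17, 9): e=[-6,24,2] → ·
    (6,5)@(13, 11): e=[22,-28,26] → ·
    (7,5)@(15, 11): e=[14,-16,22] → ·
  covered (3 px):
    · · · · · · · · · · ·
    · · · · · · · · · · ·
    · · · · · · · · · · ·
    · · · · # · · · · · ·
    · · · · · · # # · · ·
    · · · · · · · · · · ·
    · · · · · · · · · · ·
    · · · · · · · · · · ·
T3:
  2·area = 29
  edge (22, 14)→(20, 15): d=(-2,1) right/bottom  bias=-1
  edge (20, 15)→(11, 5): d=(-9,-10) top-left  bias=+0
  edge (11, 5)→(22, 14): d=(11,9) right/bottom  bias=-1
    (5,2)@(11, 5): e=[29,0,0] → ·  [on edge]
    (6,3)@(13, 7): e=[23,2,4] → #
    (7,3)@(15, 7): e=[21,22,-14] → ·
    (6,4)@(13, 9): e=[19,-16,26] → ·
    (7,4)@(15, 9): e=[17,4,8] → #
    (8,4)@(17, 9): e=[15,24,-10] → ·
    (7,5)@(15, 11): e=[13,-14,30] → ·
    (8,5)@(17, 11): e=[11,6,12] → #
    (9,5)@(19, 11): e=[9,26,-6] → ·
    (8,6)@(17, 13): e=[7,-12,34] → ·
    (9,6)@(19, 13): e=[5,8,16] → #
    (10,6)@(21, 13): e=[3,28,-2] → ·
  covered (4 px):
    · · · · · · · · · · ·
    · · · · · · · · · · ·
    · · · · · · · · · · ·
    · · · · · · # · · · ·
    · · · · · · · # · · ·
    · · · · · · · · # · ·
    · · · · · · · · · # ·
    · · · · · · · · · · ·
T4:
  2·area = 68  (B↔C swapped to make it positive)
  edge (6, 8)→(20, 10): d=(14,2) right/bottom  bias=-1
  edge (20, 10)→(14, 14): d=(-6,4) right/bottom  bias=-1
  edge (14, 14)→(6, 8): d=(-8,-6) top-left  bias=+0
    (4,4)@(9, 9): e=[8,50,10] → #
    (5,4)@(11, 9): e=[4,42,22] → #
    (6,4)@(13, 9): e=[0,34,34] → ·  [on edge]
    (4,5)@(9, 11): e=[36,38,-6] → ·
    (5,5)@(11, 11): e=[32,30,6] → #
    (6,5)@(13, 11): e=[28,22,18] → #
    (7,5)@(15, 11): e=[24,14,30] → #
    (8,5)@(17, 11): e=[20,6,42] → #
    (9,5)@(19, 11): e=[16,-2,54] → ·
    (5,6)@(11, 13): e=[60,18,-10] → ·
    (6,6)@(13, 13): e=[56,10,2] → #
    (8,6)@(17, 13): e=[48,-6,26] → ·
  covered (8 px):
    · · · · · · · · · · ·
    · · · · · · · · · · ·
    · · · · · · · · · · ·
    · · · · · · · · · · ·
    · · · · # # · · · · ·
    · · · · · # # # # · ·
    · · · · · · # # · · ·
    · · · · · · · · · · ·

Final: "outside"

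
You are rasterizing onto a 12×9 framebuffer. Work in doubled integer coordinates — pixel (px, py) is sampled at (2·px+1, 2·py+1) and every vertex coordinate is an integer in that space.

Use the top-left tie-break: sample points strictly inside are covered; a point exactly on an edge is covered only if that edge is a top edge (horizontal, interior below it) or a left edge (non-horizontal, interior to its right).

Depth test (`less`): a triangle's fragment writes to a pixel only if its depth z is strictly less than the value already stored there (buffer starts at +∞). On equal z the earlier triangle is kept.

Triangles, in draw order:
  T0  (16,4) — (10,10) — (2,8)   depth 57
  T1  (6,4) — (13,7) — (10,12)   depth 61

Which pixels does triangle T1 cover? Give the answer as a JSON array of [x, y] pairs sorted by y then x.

T0:
  2·area = 60
  edge (16, 4)→(10, 10): d=(-6,6) right/bottom  bias=-1
  edge (10, 10)→(2, 8): d=(-8,-2) top-left  bias=+0
  edge (2, 8)→(16, 4): d=(14,-4) top-left  bias=+0
    (9,0)@(19, 1): e=[0,90,-30] → ·  [on edge]
    (8,1)@(17, 3): e=[0,70,-10] → ·  [on edge]
    (6,2)@(13, 5): e=[12,46,2] → █
    (7,2)@(15, 5): e=[0,50,10] → ·  [on edge]
    (3,3)@(7, 7): e=[36,18,6] → █
    (4,3)@(9, 7): e=[24,22,14] → █
    (5,3)@(11, 7): e=[12,26,22] → █
    (6,3)@(13, 7): e=[0,30,30] → ·  [on edge]
    (3,4)@(7, 9): e=[24,2,34] → █
    (5,4)@(11, 9): e=[0,10,50] → ·  [on edge]
    (3,5)@(7, 11): e=[12,-14,62] → ·
    (4,5)@(9, 11): e=[0,-10,70] → ·  [on edge]
    (3,6)@(7, 13): e=[0,-30,90] → ·  [on edge]
    (2,7)@(5, 15): e=[0,-50,110] → ·  [on edge]
    (1,8)@(3, 17): e=[0,-70,130] → ·  [on edge]
  covered (6 px):
    · · · · · · · · · · · ·
    · · · · · · · · · · · ·
    · · · · · · █ · · · · ·
    · · · █ █ █ · · · · · ·
    · · · █ █ · · · · · · ·
    · · · · · · · · · · · ·
    · · · · · · · · · · · ·
    · · · · · · · · · · · ·
    · · · · · · · · · · · ·
T1:
  2·area = 44
  edge (6, 4)→(13, 7): d=(7,3) right/bottom  bias=-1
  edge (13, 7)→(10, 12): d=(-3,5) right/bottom  bias=-1
  edge (10, 12)→(6, 4): d=(-4,-8) top-left  bias=+0
    (3,2)@(7, 5): e=[4,36,4] → █
    (4,2)@(9, 5): e=[-2,26,20] → ·
    (3,3)@(7, 7): e=[18,30,-4] → ·
    (4,3)@(9, 7): e=[12,20,12] → █
    (5,3)@(11, 7): e=[6,10,28] → █
    (6,3)@(13, 7): e=[0,0,44] → ·  [on edge]
    (4,4)@(9, 9): e=[26,14,4] → █
    (6,4)@(13, 9): e=[14,-6,36] → ·
    (4,5)@(9, 11): e=[40,8,-4] → ·
    (5,5)@(11, 11): e=[34,-2,12] → ·
    (3,8)@(7, 17): e=[88,0,-44] → ·  [on edge]
  covered (5 px):
    · · · · · · · · · · · ·
    · · · · · · · · · · · ·
    · · · █ · · · · · · · ·
    · · · · █ █ · · · · · ·
    · · · · █ █ · · · · · ·
    · · · · · · · · · · · ·
    · · · · · · · · · · · ·
    · · · · · · · · · · · ·
    · · · · · · · · · · · ·

Final: [[3,2],[4,3],[5,3],[4,4],[5,4]]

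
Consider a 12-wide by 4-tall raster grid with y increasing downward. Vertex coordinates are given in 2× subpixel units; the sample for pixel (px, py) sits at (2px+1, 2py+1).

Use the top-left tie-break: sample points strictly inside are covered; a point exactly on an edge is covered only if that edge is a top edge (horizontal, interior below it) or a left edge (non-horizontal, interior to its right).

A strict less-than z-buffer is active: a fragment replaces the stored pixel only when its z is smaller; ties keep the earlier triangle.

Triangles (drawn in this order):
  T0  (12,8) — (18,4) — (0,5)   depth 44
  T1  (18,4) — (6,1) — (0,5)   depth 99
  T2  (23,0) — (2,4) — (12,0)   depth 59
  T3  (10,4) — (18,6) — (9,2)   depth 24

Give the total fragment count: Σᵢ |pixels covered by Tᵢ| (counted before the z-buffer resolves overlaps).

T0:
  2·area = 66  (B↔C swapped to make it positive)
  edge (12, 8)→(0, 5): d=(-12,-3) top-left  bias=+0
  edge (0, 5)→(18, 4): d=(18,-1) top-left  bias=+0
  edge (18, 4)→(12, 8): d=(-6,4) right/bottom  bias=-1
    (0,2)@(1, 5): e=[3,1,62] → #
    (1,2)@(3, 5): e=[9,3,54] → #
    (2,2)@(5, 5): e=[15,5,46] → #
    (3,2)@(7, 5): e=[21,7,38] → #
    (4,2)@(9, 5): e=[27,9,30] → #
    (5,2)@(11, 5): e=[33,11,22] → #
    (6,2)@(13, 5): e=[39,13,14] → #
    (7,2)@(15, 5): e=[45,15,6] → #
    (8,2)@(17, 5): e=[51,17,-2] → ·
    (0,3)@(1, 7): e=[-21,37,50] → ·
    (1,3)@(3, 7): e=[-15,39,42] → ·
    (2,3)@(5, 7): e=[-9,41,34] → ·
  covered (11 px):
    · · · · · · · · · · · ·
    · · · · · · · · · · · ·
    # # # # # # # # · · · ·
    · · · · # # # · · · · ·
T1:
  2·area = 66  (B↔C swapped to make it positive)
  edge (18, 4)→(0, 5): d=(-18,1) right/bottom  bias=-1
  edge (0, 5)→(6, 1): d=(6,-4) top-left  bias=+0
  edge (6, 1)→(18, 4): d=(12,3) right/bottom  bias=-1
    (1,1)@(3, 3): e=[33,0,33] → #  [on edge]
    (2,1)@(5, 3): e=[31,8,27] → #
    (3,1)@(7, 3): e=[29,16,21] → #
    (4,1)@(9, 3): e=[27,24,15] → #
    (5,1)@(11, 3): e=[25,32,9] → #
    (6,1)@(13, 3): e=[23,40,3] → #
    (7,1)@(15, 3): e=[21,48,-3] → ·
    (1,2)@(3, 5): e=[-3,12,57] → ·
    (2,2)@(5, 5): e=[-5,20,51] → ·
    (3,2)@(7, 5): e=[-7,28,45] → ·
    (4,2)@(9, 5): e=[-9,36,39] → ·
    (5,2)@(11, 5): e=[-11,44,33] → ·
  covered (6 px):
    · · · · · · · · · · · ·
    · # # # # # # · · · · ·
    · · · · · · · · · · · ·
    · · · · · · · · · · · ·
T2:
  2·area = 44
  edge (23, 0)→(2, 4): d=(-21,4) right/bottom  bias=-1
  edge (2, 4)→(12, 0): d=(10,-4) top-left  bias=+0
  edge (12, 0)→(23, 0): d=(11,0) top-left  bias=+0
    (5,0)@(11, 1): e=[27,6,11] → #
    (6,0)@(13, 1): e=[19,14,11] → #
    (7,0)@(15, 1): e=[11,22,11] → #
    (8,0)@(17, 1): e=[3,30,11] → #
    (9,0)@(19, 1): e=[-5,38,11] → ·
    (2,1)@(5, 3): e=[9,2,33] → #
    (3,1)@(7, 3): e=[1,10,33] → #
    (4,1)@(9, 3): e=[-7,18,33] → ·
    (5,1)@(11, 3): e=[-15,26,33] → ·
    (6,1)@(13, 3): e=[-23,34,33] → ·
    (7,1)@(15, 3): e=[-31,42,33] → ·
    (8,1)@(17, 3): e=[-39,50,33] → ·
  covered (6 px):
    · · · · · # # # # · · ·
    · · # # · · · · · · · ·
    · · · · · · · · · · · ·
    · · · · · · · · · · · ·
T3:
  2·area = 14  (B↔C swapped to make it positive)
  edge (10, 4)→(9, 2): d=(-1,-2) top-left  bias=+0
  edge (9, 2)→(18, 6): d=(9,4) right/bottom  bias=-1
  edge (18, 6)→(10, 4): d=(-8,-2) top-left  bias=+0
    (5,1)@(11, 3): e=[3,1,10] → #
    (6,1)@(13, 3): e=[7,-7,14] → ·
    (5,2)@(11, 5): e=[1,19,-6] → ·
    (7,2)@(15, 5): e=[9,3,2] → #
    (8,2)@(17, 5): e=[13,-5,6] → ·
    (7,3)@(15, 7): e=[7,21,-14] → ·
  covered (2 px):
    · · · · · · · · · · · ·
    · · · · · # · · · · · ·
    · · · · · · · # · · · ·
    · · · · · · · · · · · ·

Final: 25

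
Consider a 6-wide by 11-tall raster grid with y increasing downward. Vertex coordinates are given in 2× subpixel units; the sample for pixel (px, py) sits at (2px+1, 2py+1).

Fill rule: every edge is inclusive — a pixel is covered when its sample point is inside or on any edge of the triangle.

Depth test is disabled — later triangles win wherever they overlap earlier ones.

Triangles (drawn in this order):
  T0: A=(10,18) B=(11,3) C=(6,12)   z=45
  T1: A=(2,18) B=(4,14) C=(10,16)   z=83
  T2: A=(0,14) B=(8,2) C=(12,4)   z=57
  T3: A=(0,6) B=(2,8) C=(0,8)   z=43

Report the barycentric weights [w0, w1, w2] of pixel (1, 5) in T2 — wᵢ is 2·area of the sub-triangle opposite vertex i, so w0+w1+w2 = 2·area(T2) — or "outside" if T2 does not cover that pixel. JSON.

T0:
  2·area = 66  (B↔C swapped to make it positive)
  edge (10, 18)→(6, 12): d=(-4,-6) inclusive
  edge (6, 12)→(11, 3): d=(5,-9) inclusive
  edge (11, 3)→(10, 18): d=(-1,15) inclusive
    (5,1)@(11, 3): e=[66,0,0] → X  [on edge]
    (5,2)@(11, 5): e=[58,10,-2] → .
    (4,3)@(9, 7): e=[38,2,26] → X
    (5,3)@(11, 7): e=[50,20,-4] → .
    (4,4)@(9, 9): e=[30,12,24] → X
    (5,4)@(11, 9): e=[42,30,-6] → .
    (3,5)@(7, 11): e=[10,4,52] → X
    (5,5)@(11, 11): e=[34,40,-8] → .
    (3,6)@(7, 13): e=[2,14,50] → X
    (5,6)@(11, 13): e=[26,50,-10] → .
    (3,7)@(7, 15): e=[-6,24,48] → .
    (4,7)@(9, 15): e=[6,42,18] → X
    (0,10)@(1, 21): e=[-66,0,132] → .  [on edge]
  covered (8 px):
    . . . . . .
    . . . . . X
    . . . . . .
    . . . . X .
    . . . . X .
    . . . X X .
    . . . X X .
    . . . . X .
    . . . . . .
    . . . . . .
    . . . . . .
T1:
  2·area = 28
  edge (2, 18)→(4, 14): d=(2,-4) inclusive
  edge (4, 14)→(10, 16): d=(6,2) inclusive
  edge (10, 16)→(2, 18): d=(-8,2) inclusive
    (0,6)@(1, 13): e=[-14,0,42] → .  [on edge]
    (2,7)@(5, 15): e=[6,4,18] → X
    (3,7)@(7, 15): e=[14,0,14] → X  [on edge]
    (4,7)@(9, 15): e=[22,-4,10] → .
    (1,8)@(3, 17): e=[2,20,6] → X
    (3,8)@(7, 17): e=[18,12,-2] → .
    (1,9)@(3, 19): e=[6,32,-10] → .
    (2,9)@(5, 19): e=[14,28,-14] → .
  covered (4 px):
    . . . . . .
    . . . . . .
    . . . . . .
    . . . . . .
    . . . . . .
    . . . . . .
    . . . . . .
    . . X X . .
    . X X . . .
    . . . . . .
    . . . . . .
T2:
  2·area = 64
  edge (0, 14)→(8, 2): d=(8,-12) inclusive
  edge (8, 2)→(12, 4): d=(4,2) inclusive
  edge (12, 4)→(0, 14): d=(-12,10) inclusive
    (4,1)@(9, 3): e=[20,2,42] → X
    (5,1)@(11, 3): e=[44,-2,22] → .
    (3,2)@(7, 5): e=[12,14,38] → X
    (5,2)@(11, 5): e=[60,6,-2] → .
    (2,3)@(5, 7): e=[4,26,34] → X
    (4,3)@(9, 7): e=[52,18,-6] → .
    (2,4)@(5, 9): e=[20,34,10] → X
    (3,4)@(7, 9): e=[44,30,-10] → .
    (1,5)@(3, 11): e=[12,46,6] → X
    (2,5)@(5, 11): e=[36,42,-14] → .
    (0,6)@(1, 13): e=[4,58,2] → X
    (1,6)@(3, 13): e=[28,54,-18] → .
  covered (8 px):
    . . . . . .
    . . . . X .
    . . . X X .
    . . X X . .
    . . X . . .
    . X . . . .
    X . . . . .
    . . . . . .
    . . . . . .
    . . . . . .
    . . . . . .
T3:
  2·area = 4
  edge (0, 6)→(2, 8): d=(2,2) inclusive
  edge (2, 8)→(0, 8): d=(-2,0) inclusive
  edge (0, 8)→(0, 6): d=(0,-2) inclusive
    (0,3)@(1, 7): e=[0,2,2] → X  [on edge]
    (1,3)@(3, 7): e=[-4,2,6] → .
    (0,4)@(1, 9): e=[4,-2,2] → .
    (1,4)@(3, 9): e=[0,-2,6] → .  [on edge]
    (2,5)@(5, 11): e=[0,-6,10] → .  [on edge]
    (3,6)@(7, 13): e=[0,-10,14] → .  [on edge]
    (4,7)@(9, 15): e=[0,-14,18] → .  [on edge]
    (5,8)@(11, 17): e=[0,-18,22] → .  [on edge]
  covered (1 px):
    . . . . . .
    . . . . . .
    . . . . . .
    X . . . . .
    . . . . . .
    . . . . . .
    . . . . . .
    . . . . . .
    . . . . . .
    . . . . . .
    . . . . . .

Result: [46,6,12]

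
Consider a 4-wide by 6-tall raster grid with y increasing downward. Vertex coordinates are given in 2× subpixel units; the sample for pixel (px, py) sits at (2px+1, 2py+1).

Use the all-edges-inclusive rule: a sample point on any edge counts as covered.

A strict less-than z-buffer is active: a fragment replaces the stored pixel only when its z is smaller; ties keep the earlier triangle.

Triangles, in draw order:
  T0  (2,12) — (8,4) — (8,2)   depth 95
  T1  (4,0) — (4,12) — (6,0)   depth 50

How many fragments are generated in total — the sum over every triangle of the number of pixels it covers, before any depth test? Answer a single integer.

T0:
  2·area = 12  (B↔C swapped to make it positive)
  edge (2, 12)→(8, 2): d=(6,-10) inclusive
  edge (8, 2)→(8, 4): d=(0,2) inclusive
  edge (8, 4)→(2, 12): d=(-6,8) inclusive
    (3,2)@(7, 5): e=[8,2,2] → █
    (2,3)@(5, 7): e=[0,6,6] → █  [on edge]
    (3,3)@(7, 7): e=[20,2,-10] → ·
    (2,4)@(5, 9): e=[12,6,-6] → ·
  covered (2 px):
    · · · ·
    · · · ·
    · · · █
    · · █ ·
    · · · ·
    · · · ·
T1:
  2·area = 24  (B↔C swapped to make it positive)
  edge (4, 0)→(6, 0): d=(2,0) inclusive
  edge (6, 0)→(4, 12): d=(-2,12) inclusive
  edge (4, 12)→(4, 0): d=(0,-12) inclusive
    (2,0)@(5, 1): e=[2,10,12] → █
    (3,0)@(7, 1): e=[2,-14,36] → ·
    (2,1)@(5, 3): e=[6,6,12] → █
    (3,1)@(7, 3): e=[6,-18,36] → ·
    (2,2)@(5, 5): e=[10,2,12] → █
    (3,2)@(7, 5): e=[10,-22,36] → ·
    (2,3)@(5, 7): e=[14,-2,12] → ·
  covered (3 px):
    · · █ ·
    · · █ ·
    · · █ ·
    · · · ·
    · · · ·
    · · · ·

Result: 5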